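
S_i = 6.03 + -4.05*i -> [6.03, 1.98, -2.07, -6.12, -10.17]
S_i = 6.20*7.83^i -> [6.2, 48.55, 380.12, 2976.3, 23304.44]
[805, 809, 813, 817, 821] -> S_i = 805 + 4*i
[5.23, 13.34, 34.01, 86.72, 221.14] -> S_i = 5.23*2.55^i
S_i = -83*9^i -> [-83, -747, -6723, -60507, -544563]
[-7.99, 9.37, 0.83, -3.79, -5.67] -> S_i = Random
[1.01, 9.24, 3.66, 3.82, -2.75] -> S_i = Random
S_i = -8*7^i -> [-8, -56, -392, -2744, -19208]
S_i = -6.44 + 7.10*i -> [-6.44, 0.66, 7.76, 14.86, 21.96]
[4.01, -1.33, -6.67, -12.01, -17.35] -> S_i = 4.01 + -5.34*i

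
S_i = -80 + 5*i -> [-80, -75, -70, -65, -60]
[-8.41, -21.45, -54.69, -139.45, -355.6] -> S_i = -8.41*2.55^i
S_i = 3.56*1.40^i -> [3.56, 4.98, 6.98, 9.77, 13.68]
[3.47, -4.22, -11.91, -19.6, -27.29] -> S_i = 3.47 + -7.69*i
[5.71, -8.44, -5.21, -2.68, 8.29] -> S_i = Random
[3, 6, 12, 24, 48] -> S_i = 3*2^i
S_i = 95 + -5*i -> [95, 90, 85, 80, 75]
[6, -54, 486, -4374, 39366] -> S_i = 6*-9^i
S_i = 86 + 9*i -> [86, 95, 104, 113, 122]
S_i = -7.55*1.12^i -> [-7.55, -8.46, -9.47, -10.61, -11.88]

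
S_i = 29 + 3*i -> [29, 32, 35, 38, 41]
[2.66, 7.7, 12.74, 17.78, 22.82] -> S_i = 2.66 + 5.04*i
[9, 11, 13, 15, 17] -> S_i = 9 + 2*i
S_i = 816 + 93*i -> [816, 909, 1002, 1095, 1188]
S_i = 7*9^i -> [7, 63, 567, 5103, 45927]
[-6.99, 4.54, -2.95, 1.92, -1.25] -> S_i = -6.99*(-0.65)^i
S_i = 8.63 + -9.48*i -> [8.63, -0.85, -10.33, -19.81, -29.29]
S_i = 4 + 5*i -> [4, 9, 14, 19, 24]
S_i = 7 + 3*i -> [7, 10, 13, 16, 19]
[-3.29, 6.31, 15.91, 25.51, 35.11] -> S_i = -3.29 + 9.60*i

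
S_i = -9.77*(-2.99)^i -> [-9.77, 29.21, -87.34, 261.16, -780.87]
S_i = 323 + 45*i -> [323, 368, 413, 458, 503]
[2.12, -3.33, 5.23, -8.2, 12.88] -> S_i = 2.12*(-1.57)^i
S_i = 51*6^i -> [51, 306, 1836, 11016, 66096]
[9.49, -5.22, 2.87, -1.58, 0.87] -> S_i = 9.49*(-0.55)^i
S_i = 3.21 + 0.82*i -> [3.21, 4.03, 4.85, 5.67, 6.49]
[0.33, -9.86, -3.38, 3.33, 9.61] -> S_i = Random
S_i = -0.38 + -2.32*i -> [-0.38, -2.7, -5.02, -7.34, -9.66]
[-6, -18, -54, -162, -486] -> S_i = -6*3^i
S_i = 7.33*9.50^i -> [7.33, 69.64, 661.53, 6284.56, 59703.31]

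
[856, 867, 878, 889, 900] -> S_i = 856 + 11*i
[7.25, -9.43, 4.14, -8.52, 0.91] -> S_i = Random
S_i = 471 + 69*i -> [471, 540, 609, 678, 747]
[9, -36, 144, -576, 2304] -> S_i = 9*-4^i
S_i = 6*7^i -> [6, 42, 294, 2058, 14406]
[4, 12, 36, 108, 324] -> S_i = 4*3^i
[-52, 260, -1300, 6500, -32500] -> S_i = -52*-5^i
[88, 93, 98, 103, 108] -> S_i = 88 + 5*i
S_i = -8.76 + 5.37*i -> [-8.76, -3.39, 1.98, 7.35, 12.72]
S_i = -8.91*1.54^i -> [-8.91, -13.72, -21.13, -32.54, -50.11]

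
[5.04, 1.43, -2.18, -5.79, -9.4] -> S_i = 5.04 + -3.61*i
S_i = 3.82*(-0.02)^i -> [3.82, -0.08, 0.0, -0.0, 0.0]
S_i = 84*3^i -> [84, 252, 756, 2268, 6804]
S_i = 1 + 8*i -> [1, 9, 17, 25, 33]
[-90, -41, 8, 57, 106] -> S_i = -90 + 49*i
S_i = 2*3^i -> [2, 6, 18, 54, 162]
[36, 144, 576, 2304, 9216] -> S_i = 36*4^i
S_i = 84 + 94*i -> [84, 178, 272, 366, 460]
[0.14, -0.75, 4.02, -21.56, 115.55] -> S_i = 0.14*(-5.36)^i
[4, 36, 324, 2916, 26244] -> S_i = 4*9^i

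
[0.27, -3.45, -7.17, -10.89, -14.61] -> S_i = 0.27 + -3.72*i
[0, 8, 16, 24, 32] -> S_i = 0 + 8*i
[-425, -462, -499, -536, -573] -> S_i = -425 + -37*i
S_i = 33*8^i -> [33, 264, 2112, 16896, 135168]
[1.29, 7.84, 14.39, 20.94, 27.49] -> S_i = 1.29 + 6.55*i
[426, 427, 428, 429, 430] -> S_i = 426 + 1*i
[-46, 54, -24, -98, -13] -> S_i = Random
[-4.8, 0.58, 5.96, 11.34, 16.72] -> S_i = -4.80 + 5.38*i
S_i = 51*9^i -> [51, 459, 4131, 37179, 334611]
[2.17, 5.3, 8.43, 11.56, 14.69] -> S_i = 2.17 + 3.13*i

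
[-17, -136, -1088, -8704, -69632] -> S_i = -17*8^i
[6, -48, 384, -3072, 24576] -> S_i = 6*-8^i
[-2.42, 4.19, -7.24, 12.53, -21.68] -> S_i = -2.42*(-1.73)^i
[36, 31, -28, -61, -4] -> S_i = Random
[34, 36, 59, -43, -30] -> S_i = Random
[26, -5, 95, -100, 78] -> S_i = Random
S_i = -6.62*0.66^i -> [-6.62, -4.37, -2.88, -1.9, -1.26]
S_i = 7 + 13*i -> [7, 20, 33, 46, 59]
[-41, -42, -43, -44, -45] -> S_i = -41 + -1*i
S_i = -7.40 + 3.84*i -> [-7.4, -3.56, 0.28, 4.12, 7.96]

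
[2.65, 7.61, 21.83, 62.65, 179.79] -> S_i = 2.65*2.87^i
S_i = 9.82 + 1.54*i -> [9.82, 11.36, 12.9, 14.44, 15.98]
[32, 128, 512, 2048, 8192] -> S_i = 32*4^i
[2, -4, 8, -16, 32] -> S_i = 2*-2^i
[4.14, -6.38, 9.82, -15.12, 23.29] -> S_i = 4.14*(-1.54)^i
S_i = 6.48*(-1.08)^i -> [6.48, -7.0, 7.56, -8.16, 8.82]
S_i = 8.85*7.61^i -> [8.85, 67.35, 512.52, 3900.29, 29681.23]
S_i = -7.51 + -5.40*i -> [-7.51, -12.91, -18.31, -23.71, -29.11]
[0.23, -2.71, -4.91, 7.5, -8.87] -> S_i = Random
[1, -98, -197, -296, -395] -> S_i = 1 + -99*i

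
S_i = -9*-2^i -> [-9, 18, -36, 72, -144]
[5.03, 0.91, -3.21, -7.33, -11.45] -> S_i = 5.03 + -4.12*i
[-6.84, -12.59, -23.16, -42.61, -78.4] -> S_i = -6.84*1.84^i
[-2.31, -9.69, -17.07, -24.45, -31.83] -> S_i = -2.31 + -7.38*i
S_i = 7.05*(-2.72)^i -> [7.05, -19.18, 52.16, -141.87, 385.89]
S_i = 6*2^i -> [6, 12, 24, 48, 96]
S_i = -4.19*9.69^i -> [-4.19, -40.6, -393.42, -3812.28, -36941.04]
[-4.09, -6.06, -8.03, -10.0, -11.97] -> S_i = -4.09 + -1.97*i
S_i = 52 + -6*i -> [52, 46, 40, 34, 28]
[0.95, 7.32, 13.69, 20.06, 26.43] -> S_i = 0.95 + 6.37*i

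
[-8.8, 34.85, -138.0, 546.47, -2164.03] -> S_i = -8.80*(-3.96)^i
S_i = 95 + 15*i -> [95, 110, 125, 140, 155]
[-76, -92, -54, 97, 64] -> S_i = Random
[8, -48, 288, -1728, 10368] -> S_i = 8*-6^i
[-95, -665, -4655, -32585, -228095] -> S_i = -95*7^i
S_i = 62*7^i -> [62, 434, 3038, 21266, 148862]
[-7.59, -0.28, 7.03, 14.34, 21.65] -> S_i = -7.59 + 7.31*i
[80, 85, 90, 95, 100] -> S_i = 80 + 5*i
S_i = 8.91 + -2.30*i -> [8.91, 6.61, 4.31, 2.01, -0.29]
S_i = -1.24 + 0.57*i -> [-1.24, -0.67, -0.1, 0.47, 1.04]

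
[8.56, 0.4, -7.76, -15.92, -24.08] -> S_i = 8.56 + -8.16*i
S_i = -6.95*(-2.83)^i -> [-6.95, 19.67, -55.66, 157.52, -445.79]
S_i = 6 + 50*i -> [6, 56, 106, 156, 206]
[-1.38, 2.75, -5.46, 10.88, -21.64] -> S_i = -1.38*(-1.99)^i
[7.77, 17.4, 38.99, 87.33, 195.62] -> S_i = 7.77*2.24^i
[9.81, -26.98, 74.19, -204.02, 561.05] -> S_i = 9.81*(-2.75)^i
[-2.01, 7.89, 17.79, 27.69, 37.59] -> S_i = -2.01 + 9.90*i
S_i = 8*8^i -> [8, 64, 512, 4096, 32768]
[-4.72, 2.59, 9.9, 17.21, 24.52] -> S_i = -4.72 + 7.31*i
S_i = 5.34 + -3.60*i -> [5.34, 1.74, -1.86, -5.46, -9.06]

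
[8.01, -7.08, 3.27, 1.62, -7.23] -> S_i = Random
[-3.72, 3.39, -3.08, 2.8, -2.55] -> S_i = -3.72*(-0.91)^i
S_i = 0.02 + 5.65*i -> [0.02, 5.67, 11.32, 16.97, 22.62]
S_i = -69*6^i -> [-69, -414, -2484, -14904, -89424]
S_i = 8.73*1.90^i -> [8.73, 16.59, 31.52, 59.88, 113.77]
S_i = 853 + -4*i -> [853, 849, 845, 841, 837]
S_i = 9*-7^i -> [9, -63, 441, -3087, 21609]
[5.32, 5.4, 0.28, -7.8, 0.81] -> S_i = Random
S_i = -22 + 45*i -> [-22, 23, 68, 113, 158]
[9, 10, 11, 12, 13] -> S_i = 9 + 1*i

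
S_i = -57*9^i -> [-57, -513, -4617, -41553, -373977]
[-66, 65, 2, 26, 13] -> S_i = Random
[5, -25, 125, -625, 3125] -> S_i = 5*-5^i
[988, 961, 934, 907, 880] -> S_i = 988 + -27*i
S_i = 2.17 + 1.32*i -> [2.17, 3.49, 4.81, 6.13, 7.45]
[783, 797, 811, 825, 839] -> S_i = 783 + 14*i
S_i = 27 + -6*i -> [27, 21, 15, 9, 3]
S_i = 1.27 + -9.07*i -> [1.27, -7.8, -16.87, -25.94, -35.01]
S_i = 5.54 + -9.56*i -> [5.54, -4.02, -13.58, -23.14, -32.7]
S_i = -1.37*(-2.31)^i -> [-1.37, 3.16, -7.31, 16.89, -39.01]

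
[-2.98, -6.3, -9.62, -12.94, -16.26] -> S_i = -2.98 + -3.32*i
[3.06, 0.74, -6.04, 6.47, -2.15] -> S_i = Random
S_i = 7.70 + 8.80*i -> [7.7, 16.5, 25.3, 34.1, 42.9]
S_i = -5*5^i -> [-5, -25, -125, -625, -3125]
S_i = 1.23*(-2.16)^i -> [1.23, -2.66, 5.74, -12.4, 26.77]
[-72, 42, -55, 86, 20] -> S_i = Random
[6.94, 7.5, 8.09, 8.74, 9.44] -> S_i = 6.94*1.08^i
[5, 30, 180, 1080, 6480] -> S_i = 5*6^i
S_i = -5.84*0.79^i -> [-5.84, -4.61, -3.64, -2.88, -2.27]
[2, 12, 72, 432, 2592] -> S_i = 2*6^i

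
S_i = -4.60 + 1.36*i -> [-4.6, -3.24, -1.88, -0.52, 0.84]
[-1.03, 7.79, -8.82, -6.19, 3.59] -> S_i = Random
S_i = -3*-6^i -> [-3, 18, -108, 648, -3888]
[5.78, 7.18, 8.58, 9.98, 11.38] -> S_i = 5.78 + 1.40*i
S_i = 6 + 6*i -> [6, 12, 18, 24, 30]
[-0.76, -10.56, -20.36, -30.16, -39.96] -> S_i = -0.76 + -9.80*i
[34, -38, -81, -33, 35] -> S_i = Random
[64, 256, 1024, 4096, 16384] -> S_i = 64*4^i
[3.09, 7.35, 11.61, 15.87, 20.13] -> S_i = 3.09 + 4.26*i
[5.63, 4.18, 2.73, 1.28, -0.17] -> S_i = 5.63 + -1.45*i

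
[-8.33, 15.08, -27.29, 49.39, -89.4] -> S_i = -8.33*(-1.81)^i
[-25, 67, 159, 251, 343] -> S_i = -25 + 92*i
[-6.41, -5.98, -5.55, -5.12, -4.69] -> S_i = -6.41 + 0.43*i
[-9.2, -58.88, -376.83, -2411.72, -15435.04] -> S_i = -9.20*6.40^i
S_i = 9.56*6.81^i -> [9.56, 65.1, 443.36, 3019.25, 20561.1]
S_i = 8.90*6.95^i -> [8.9, 61.86, 429.89, 2987.75, 20764.87]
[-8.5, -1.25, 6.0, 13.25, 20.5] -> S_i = -8.50 + 7.25*i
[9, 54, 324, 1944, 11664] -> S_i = 9*6^i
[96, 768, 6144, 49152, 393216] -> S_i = 96*8^i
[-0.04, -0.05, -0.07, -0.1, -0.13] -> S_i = -0.04*1.34^i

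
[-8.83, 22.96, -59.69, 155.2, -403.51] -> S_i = -8.83*(-2.60)^i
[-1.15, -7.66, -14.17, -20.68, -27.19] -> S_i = -1.15 + -6.51*i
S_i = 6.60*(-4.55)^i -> [6.6, -30.03, 136.64, -621.7, 2828.72]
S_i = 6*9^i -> [6, 54, 486, 4374, 39366]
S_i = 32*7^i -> [32, 224, 1568, 10976, 76832]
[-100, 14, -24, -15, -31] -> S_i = Random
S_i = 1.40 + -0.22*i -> [1.4, 1.18, 0.96, 0.74, 0.52]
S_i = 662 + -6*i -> [662, 656, 650, 644, 638]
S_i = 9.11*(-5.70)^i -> [9.11, -51.93, 295.98, -1687.11, 9616.52]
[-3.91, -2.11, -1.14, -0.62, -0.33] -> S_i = -3.91*0.54^i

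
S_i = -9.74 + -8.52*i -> [-9.74, -18.26, -26.78, -35.3, -43.82]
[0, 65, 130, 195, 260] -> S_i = 0 + 65*i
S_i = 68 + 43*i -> [68, 111, 154, 197, 240]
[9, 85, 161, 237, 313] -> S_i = 9 + 76*i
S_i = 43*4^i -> [43, 172, 688, 2752, 11008]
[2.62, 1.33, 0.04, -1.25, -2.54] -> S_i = 2.62 + -1.29*i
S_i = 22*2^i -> [22, 44, 88, 176, 352]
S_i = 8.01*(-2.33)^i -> [8.01, -18.66, 43.49, -101.32, 236.08]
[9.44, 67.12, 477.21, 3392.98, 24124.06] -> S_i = 9.44*7.11^i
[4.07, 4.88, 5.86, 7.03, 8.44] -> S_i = 4.07*1.20^i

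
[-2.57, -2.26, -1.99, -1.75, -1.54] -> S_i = -2.57*0.88^i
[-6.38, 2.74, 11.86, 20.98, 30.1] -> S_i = -6.38 + 9.12*i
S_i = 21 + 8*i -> [21, 29, 37, 45, 53]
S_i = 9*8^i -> [9, 72, 576, 4608, 36864]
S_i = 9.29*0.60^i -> [9.29, 5.57, 3.34, 2.01, 1.2]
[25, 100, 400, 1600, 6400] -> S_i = 25*4^i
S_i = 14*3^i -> [14, 42, 126, 378, 1134]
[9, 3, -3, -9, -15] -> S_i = 9 + -6*i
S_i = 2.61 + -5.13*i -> [2.61, -2.52, -7.65, -12.78, -17.91]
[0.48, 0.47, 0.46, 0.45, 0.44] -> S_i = 0.48*0.98^i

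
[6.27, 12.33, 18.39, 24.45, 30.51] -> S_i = 6.27 + 6.06*i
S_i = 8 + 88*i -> [8, 96, 184, 272, 360]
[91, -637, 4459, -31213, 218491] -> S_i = 91*-7^i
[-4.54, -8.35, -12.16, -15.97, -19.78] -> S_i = -4.54 + -3.81*i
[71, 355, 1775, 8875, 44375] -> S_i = 71*5^i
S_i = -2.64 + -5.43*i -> [-2.64, -8.07, -13.5, -18.93, -24.36]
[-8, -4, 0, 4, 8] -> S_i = -8 + 4*i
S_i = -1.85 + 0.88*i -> [-1.85, -0.97, -0.09, 0.79, 1.67]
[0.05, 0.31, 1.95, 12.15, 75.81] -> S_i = 0.05*6.24^i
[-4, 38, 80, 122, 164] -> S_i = -4 + 42*i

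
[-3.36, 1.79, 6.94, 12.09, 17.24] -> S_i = -3.36 + 5.15*i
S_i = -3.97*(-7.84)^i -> [-3.97, 31.12, -244.02, 1913.1, -14998.74]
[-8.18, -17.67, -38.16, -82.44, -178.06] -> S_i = -8.18*2.16^i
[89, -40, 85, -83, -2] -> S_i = Random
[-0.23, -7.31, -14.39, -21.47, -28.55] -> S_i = -0.23 + -7.08*i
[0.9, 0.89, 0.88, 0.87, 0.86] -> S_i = 0.90*0.99^i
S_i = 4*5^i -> [4, 20, 100, 500, 2500]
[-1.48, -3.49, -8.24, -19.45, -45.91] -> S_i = -1.48*2.36^i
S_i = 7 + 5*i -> [7, 12, 17, 22, 27]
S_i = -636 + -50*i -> [-636, -686, -736, -786, -836]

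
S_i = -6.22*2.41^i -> [-6.22, -14.99, -36.13, -87.06, -209.83]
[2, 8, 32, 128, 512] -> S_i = 2*4^i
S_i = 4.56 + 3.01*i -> [4.56, 7.57, 10.58, 13.59, 16.6]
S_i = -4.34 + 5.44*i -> [-4.34, 1.1, 6.54, 11.98, 17.42]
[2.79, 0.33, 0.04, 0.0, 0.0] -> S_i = 2.79*0.12^i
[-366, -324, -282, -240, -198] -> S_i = -366 + 42*i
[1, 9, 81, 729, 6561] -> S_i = 1*9^i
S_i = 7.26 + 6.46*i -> [7.26, 13.72, 20.18, 26.64, 33.1]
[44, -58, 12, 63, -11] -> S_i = Random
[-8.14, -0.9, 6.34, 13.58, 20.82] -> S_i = -8.14 + 7.24*i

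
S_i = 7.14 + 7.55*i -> [7.14, 14.69, 22.24, 29.79, 37.34]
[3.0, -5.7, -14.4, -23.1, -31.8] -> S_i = 3.00 + -8.70*i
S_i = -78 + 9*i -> [-78, -69, -60, -51, -42]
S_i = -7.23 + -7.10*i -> [-7.23, -14.33, -21.43, -28.53, -35.63]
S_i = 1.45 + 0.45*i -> [1.45, 1.9, 2.35, 2.8, 3.25]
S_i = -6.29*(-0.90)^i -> [-6.29, 5.66, -5.09, 4.59, -4.13]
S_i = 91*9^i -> [91, 819, 7371, 66339, 597051]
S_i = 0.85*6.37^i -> [0.85, 5.41, 34.49, 219.7, 1399.51]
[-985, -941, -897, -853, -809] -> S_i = -985 + 44*i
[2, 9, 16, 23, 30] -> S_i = 2 + 7*i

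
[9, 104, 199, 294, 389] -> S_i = 9 + 95*i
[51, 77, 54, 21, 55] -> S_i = Random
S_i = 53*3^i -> [53, 159, 477, 1431, 4293]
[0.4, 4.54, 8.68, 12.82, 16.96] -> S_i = 0.40 + 4.14*i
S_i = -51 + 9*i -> [-51, -42, -33, -24, -15]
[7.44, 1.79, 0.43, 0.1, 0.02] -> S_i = 7.44*0.24^i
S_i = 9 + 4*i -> [9, 13, 17, 21, 25]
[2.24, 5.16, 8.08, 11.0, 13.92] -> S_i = 2.24 + 2.92*i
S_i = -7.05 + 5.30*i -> [-7.05, -1.75, 3.55, 8.85, 14.15]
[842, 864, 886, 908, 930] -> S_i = 842 + 22*i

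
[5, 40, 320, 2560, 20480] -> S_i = 5*8^i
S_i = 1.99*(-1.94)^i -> [1.99, -3.86, 7.49, -14.53, 28.19]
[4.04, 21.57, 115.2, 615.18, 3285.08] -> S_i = 4.04*5.34^i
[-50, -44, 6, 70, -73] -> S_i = Random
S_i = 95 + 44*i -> [95, 139, 183, 227, 271]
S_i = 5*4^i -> [5, 20, 80, 320, 1280]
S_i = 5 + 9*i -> [5, 14, 23, 32, 41]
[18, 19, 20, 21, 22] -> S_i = 18 + 1*i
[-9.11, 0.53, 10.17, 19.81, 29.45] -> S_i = -9.11 + 9.64*i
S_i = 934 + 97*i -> [934, 1031, 1128, 1225, 1322]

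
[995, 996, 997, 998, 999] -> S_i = 995 + 1*i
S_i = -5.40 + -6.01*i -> [-5.4, -11.41, -17.42, -23.43, -29.44]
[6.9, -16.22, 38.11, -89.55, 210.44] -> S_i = 6.90*(-2.35)^i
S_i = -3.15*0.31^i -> [-3.15, -0.98, -0.3, -0.09, -0.03]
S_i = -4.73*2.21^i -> [-4.73, -10.45, -23.1, -51.05, -112.83]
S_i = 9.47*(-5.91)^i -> [9.47, -55.97, 330.77, -1954.85, 11553.14]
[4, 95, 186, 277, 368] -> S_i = 4 + 91*i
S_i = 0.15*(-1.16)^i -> [0.15, -0.17, 0.2, -0.23, 0.27]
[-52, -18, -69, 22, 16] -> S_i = Random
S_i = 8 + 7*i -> [8, 15, 22, 29, 36]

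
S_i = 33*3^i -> [33, 99, 297, 891, 2673]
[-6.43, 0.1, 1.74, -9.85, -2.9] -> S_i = Random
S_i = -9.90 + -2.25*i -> [-9.9, -12.15, -14.4, -16.65, -18.9]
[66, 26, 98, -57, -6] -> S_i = Random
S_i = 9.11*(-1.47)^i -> [9.11, -13.39, 19.69, -28.94, 42.54]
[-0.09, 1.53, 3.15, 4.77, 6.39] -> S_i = -0.09 + 1.62*i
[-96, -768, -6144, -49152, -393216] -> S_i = -96*8^i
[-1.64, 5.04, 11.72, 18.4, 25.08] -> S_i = -1.64 + 6.68*i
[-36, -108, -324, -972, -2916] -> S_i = -36*3^i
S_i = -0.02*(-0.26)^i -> [-0.02, 0.01, -0.0, 0.0, -0.0]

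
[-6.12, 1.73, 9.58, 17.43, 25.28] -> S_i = -6.12 + 7.85*i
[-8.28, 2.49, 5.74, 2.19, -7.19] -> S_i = Random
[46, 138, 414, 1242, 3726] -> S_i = 46*3^i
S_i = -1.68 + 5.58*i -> [-1.68, 3.9, 9.48, 15.06, 20.64]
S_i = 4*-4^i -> [4, -16, 64, -256, 1024]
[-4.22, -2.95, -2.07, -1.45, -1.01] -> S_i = -4.22*0.70^i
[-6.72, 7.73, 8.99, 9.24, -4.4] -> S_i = Random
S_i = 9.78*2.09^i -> [9.78, 20.44, 42.72, 89.28, 186.61]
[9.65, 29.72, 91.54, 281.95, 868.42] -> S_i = 9.65*3.08^i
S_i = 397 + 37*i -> [397, 434, 471, 508, 545]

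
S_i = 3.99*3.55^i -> [3.99, 14.16, 50.28, 178.51, 633.7]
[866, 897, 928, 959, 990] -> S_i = 866 + 31*i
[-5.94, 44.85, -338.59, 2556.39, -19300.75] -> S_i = -5.94*(-7.55)^i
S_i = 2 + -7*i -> [2, -5, -12, -19, -26]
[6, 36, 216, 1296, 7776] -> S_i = 6*6^i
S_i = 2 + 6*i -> [2, 8, 14, 20, 26]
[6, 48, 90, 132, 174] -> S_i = 6 + 42*i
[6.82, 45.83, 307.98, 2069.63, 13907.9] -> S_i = 6.82*6.72^i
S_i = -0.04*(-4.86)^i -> [-0.04, 0.19, -0.94, 4.59, -22.32]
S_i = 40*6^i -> [40, 240, 1440, 8640, 51840]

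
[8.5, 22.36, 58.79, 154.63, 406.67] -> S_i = 8.50*2.63^i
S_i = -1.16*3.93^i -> [-1.16, -4.56, -17.92, -70.41, -276.71]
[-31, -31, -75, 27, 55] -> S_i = Random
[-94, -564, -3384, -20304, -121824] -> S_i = -94*6^i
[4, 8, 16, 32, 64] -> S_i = 4*2^i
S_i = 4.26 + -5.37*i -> [4.26, -1.11, -6.48, -11.85, -17.22]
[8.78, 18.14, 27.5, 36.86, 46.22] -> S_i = 8.78 + 9.36*i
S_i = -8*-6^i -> [-8, 48, -288, 1728, -10368]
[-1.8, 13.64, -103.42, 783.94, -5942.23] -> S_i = -1.80*(-7.58)^i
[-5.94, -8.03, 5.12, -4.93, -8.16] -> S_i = Random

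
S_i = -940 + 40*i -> [-940, -900, -860, -820, -780]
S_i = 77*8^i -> [77, 616, 4928, 39424, 315392]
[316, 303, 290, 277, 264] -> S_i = 316 + -13*i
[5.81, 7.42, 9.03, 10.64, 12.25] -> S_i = 5.81 + 1.61*i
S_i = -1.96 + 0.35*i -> [-1.96, -1.61, -1.26, -0.91, -0.56]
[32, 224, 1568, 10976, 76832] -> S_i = 32*7^i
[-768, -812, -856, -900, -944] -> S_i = -768 + -44*i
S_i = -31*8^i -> [-31, -248, -1984, -15872, -126976]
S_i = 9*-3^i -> [9, -27, 81, -243, 729]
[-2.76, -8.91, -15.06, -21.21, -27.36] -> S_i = -2.76 + -6.15*i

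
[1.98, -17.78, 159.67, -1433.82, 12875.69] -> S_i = 1.98*(-8.98)^i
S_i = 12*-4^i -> [12, -48, 192, -768, 3072]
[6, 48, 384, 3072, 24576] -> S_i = 6*8^i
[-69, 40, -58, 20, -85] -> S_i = Random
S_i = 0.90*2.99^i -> [0.9, 2.69, 8.05, 24.06, 71.93]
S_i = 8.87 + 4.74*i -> [8.87, 13.61, 18.35, 23.09, 27.83]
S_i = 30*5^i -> [30, 150, 750, 3750, 18750]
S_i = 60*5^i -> [60, 300, 1500, 7500, 37500]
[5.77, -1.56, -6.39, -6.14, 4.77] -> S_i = Random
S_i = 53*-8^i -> [53, -424, 3392, -27136, 217088]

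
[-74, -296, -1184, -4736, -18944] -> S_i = -74*4^i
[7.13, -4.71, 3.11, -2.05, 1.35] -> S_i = 7.13*(-0.66)^i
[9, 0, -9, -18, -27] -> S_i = 9 + -9*i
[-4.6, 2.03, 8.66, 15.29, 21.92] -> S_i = -4.60 + 6.63*i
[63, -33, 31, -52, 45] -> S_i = Random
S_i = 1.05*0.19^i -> [1.05, 0.2, 0.04, 0.01, 0.0]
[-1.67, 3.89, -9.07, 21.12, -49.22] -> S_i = -1.67*(-2.33)^i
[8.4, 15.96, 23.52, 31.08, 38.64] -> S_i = 8.40 + 7.56*i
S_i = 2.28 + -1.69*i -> [2.28, 0.59, -1.1, -2.79, -4.48]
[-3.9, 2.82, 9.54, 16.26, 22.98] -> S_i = -3.90 + 6.72*i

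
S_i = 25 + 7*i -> [25, 32, 39, 46, 53]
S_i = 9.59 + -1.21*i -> [9.59, 8.38, 7.17, 5.96, 4.75]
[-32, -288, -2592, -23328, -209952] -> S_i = -32*9^i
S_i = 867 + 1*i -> [867, 868, 869, 870, 871]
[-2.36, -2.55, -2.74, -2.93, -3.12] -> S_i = -2.36 + -0.19*i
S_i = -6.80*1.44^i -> [-6.8, -9.79, -14.1, -20.3, -29.24]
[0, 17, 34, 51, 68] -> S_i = 0 + 17*i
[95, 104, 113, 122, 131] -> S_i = 95 + 9*i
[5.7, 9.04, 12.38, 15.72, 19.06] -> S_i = 5.70 + 3.34*i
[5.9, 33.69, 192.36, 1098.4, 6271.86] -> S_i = 5.90*5.71^i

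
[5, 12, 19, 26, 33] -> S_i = 5 + 7*i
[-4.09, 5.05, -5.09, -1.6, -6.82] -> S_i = Random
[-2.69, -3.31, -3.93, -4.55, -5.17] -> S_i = -2.69 + -0.62*i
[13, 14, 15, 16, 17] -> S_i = 13 + 1*i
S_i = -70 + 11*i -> [-70, -59, -48, -37, -26]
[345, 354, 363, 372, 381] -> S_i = 345 + 9*i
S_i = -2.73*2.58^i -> [-2.73, -7.04, -18.17, -46.88, -120.96]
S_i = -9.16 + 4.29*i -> [-9.16, -4.87, -0.58, 3.71, 8.0]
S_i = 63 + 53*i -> [63, 116, 169, 222, 275]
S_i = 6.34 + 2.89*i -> [6.34, 9.23, 12.12, 15.01, 17.9]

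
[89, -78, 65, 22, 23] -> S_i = Random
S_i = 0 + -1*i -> [0, -1, -2, -3, -4]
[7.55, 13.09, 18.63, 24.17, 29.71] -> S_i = 7.55 + 5.54*i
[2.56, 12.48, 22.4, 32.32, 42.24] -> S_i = 2.56 + 9.92*i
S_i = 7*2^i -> [7, 14, 28, 56, 112]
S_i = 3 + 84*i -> [3, 87, 171, 255, 339]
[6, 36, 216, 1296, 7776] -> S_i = 6*6^i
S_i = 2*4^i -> [2, 8, 32, 128, 512]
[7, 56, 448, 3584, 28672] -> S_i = 7*8^i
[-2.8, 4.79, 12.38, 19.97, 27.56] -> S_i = -2.80 + 7.59*i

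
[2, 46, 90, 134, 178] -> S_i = 2 + 44*i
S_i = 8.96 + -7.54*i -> [8.96, 1.42, -6.12, -13.66, -21.2]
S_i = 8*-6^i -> [8, -48, 288, -1728, 10368]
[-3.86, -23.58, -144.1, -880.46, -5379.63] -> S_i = -3.86*6.11^i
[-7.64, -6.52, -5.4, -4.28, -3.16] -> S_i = -7.64 + 1.12*i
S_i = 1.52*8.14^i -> [1.52, 12.37, 100.71, 819.82, 6673.31]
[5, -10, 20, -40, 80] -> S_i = 5*-2^i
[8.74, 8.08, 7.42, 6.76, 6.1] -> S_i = 8.74 + -0.66*i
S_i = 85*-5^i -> [85, -425, 2125, -10625, 53125]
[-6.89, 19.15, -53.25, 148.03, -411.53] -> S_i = -6.89*(-2.78)^i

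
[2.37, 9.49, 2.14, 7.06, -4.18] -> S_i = Random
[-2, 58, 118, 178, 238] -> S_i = -2 + 60*i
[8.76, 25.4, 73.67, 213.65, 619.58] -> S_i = 8.76*2.90^i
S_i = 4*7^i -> [4, 28, 196, 1372, 9604]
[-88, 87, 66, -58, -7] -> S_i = Random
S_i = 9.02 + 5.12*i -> [9.02, 14.14, 19.26, 24.38, 29.5]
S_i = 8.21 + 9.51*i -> [8.21, 17.72, 27.23, 36.74, 46.25]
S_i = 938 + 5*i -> [938, 943, 948, 953, 958]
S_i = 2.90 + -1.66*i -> [2.9, 1.24, -0.42, -2.08, -3.74]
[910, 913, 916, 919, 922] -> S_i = 910 + 3*i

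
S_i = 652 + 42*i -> [652, 694, 736, 778, 820]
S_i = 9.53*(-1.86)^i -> [9.53, -17.73, 32.97, -61.32, 114.06]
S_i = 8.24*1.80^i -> [8.24, 14.83, 26.7, 48.06, 86.5]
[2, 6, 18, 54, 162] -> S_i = 2*3^i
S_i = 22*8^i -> [22, 176, 1408, 11264, 90112]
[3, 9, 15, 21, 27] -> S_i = 3 + 6*i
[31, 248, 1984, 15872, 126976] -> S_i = 31*8^i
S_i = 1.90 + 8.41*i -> [1.9, 10.31, 18.72, 27.13, 35.54]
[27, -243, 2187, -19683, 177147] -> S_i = 27*-9^i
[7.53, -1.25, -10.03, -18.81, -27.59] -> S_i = 7.53 + -8.78*i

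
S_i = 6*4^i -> [6, 24, 96, 384, 1536]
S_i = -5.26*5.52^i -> [-5.26, -29.04, -160.27, -884.71, -4883.62]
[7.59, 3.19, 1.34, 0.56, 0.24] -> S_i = 7.59*0.42^i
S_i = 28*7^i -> [28, 196, 1372, 9604, 67228]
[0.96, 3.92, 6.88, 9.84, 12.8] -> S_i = 0.96 + 2.96*i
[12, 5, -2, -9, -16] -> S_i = 12 + -7*i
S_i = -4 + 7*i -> [-4, 3, 10, 17, 24]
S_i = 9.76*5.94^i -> [9.76, 57.97, 344.37, 2045.55, 12150.54]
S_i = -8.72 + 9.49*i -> [-8.72, 0.77, 10.26, 19.75, 29.24]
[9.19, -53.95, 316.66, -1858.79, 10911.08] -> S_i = 9.19*(-5.87)^i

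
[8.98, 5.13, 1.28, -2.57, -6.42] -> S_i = 8.98 + -3.85*i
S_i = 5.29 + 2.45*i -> [5.29, 7.74, 10.19, 12.64, 15.09]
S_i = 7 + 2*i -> [7, 9, 11, 13, 15]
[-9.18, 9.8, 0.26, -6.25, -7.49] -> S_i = Random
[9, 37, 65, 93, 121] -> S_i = 9 + 28*i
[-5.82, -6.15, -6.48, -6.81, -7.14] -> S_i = -5.82 + -0.33*i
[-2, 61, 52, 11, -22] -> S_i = Random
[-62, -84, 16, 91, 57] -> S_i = Random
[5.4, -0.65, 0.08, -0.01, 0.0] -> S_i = 5.40*(-0.12)^i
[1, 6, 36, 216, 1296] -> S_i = 1*6^i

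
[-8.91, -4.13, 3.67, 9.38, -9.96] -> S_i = Random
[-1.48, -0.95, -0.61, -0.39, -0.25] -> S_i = -1.48*0.64^i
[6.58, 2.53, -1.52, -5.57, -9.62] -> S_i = 6.58 + -4.05*i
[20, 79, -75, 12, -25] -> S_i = Random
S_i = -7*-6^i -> [-7, 42, -252, 1512, -9072]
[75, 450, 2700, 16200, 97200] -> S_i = 75*6^i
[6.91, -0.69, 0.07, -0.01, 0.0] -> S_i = 6.91*(-0.10)^i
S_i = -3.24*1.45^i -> [-3.24, -4.7, -6.81, -9.88, -14.32]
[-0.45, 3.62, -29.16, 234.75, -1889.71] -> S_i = -0.45*(-8.05)^i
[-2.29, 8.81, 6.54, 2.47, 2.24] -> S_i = Random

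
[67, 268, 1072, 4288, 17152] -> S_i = 67*4^i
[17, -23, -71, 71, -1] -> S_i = Random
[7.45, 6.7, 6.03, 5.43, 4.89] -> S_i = 7.45*0.90^i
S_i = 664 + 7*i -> [664, 671, 678, 685, 692]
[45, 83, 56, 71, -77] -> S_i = Random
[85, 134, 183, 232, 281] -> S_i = 85 + 49*i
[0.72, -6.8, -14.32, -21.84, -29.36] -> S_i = 0.72 + -7.52*i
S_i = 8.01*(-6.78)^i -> [8.01, -54.31, 368.21, -2496.44, 16925.88]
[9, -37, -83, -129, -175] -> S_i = 9 + -46*i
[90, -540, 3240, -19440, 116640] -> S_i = 90*-6^i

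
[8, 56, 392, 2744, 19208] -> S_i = 8*7^i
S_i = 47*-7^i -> [47, -329, 2303, -16121, 112847]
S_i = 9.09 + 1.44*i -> [9.09, 10.53, 11.97, 13.41, 14.85]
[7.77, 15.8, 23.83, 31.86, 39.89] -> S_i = 7.77 + 8.03*i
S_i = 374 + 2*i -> [374, 376, 378, 380, 382]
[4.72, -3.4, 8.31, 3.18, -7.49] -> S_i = Random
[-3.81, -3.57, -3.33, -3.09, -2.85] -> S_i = -3.81 + 0.24*i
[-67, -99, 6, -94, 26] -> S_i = Random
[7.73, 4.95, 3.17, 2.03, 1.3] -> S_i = 7.73*0.64^i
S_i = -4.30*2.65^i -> [-4.3, -11.4, -30.2, -80.02, -212.06]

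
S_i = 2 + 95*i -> [2, 97, 192, 287, 382]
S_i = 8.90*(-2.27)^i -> [8.9, -20.2, 45.86, -104.1, 236.32]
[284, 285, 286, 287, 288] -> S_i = 284 + 1*i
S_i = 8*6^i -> [8, 48, 288, 1728, 10368]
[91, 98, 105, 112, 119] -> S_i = 91 + 7*i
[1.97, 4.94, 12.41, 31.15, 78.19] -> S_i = 1.97*2.51^i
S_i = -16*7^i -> [-16, -112, -784, -5488, -38416]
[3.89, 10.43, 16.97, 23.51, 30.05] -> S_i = 3.89 + 6.54*i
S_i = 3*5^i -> [3, 15, 75, 375, 1875]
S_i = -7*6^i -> [-7, -42, -252, -1512, -9072]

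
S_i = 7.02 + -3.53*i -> [7.02, 3.49, -0.04, -3.57, -7.1]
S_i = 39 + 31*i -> [39, 70, 101, 132, 163]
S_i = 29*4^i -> [29, 116, 464, 1856, 7424]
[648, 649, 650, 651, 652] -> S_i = 648 + 1*i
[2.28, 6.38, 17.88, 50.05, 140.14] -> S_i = 2.28*2.80^i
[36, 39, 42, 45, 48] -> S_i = 36 + 3*i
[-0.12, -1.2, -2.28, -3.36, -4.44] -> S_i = -0.12 + -1.08*i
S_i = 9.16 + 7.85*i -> [9.16, 17.01, 24.86, 32.71, 40.56]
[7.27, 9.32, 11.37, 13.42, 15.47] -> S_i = 7.27 + 2.05*i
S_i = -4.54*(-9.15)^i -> [-4.54, 41.54, -380.1, 3477.92, -31822.93]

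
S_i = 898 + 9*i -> [898, 907, 916, 925, 934]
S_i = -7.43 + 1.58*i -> [-7.43, -5.85, -4.27, -2.69, -1.11]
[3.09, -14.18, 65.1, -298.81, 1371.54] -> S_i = 3.09*(-4.59)^i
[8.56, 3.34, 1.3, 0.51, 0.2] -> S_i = 8.56*0.39^i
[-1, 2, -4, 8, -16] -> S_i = -1*-2^i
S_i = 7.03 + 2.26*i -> [7.03, 9.29, 11.55, 13.81, 16.07]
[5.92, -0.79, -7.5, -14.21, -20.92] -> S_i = 5.92 + -6.71*i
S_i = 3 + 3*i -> [3, 6, 9, 12, 15]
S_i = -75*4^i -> [-75, -300, -1200, -4800, -19200]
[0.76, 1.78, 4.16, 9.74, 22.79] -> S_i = 0.76*2.34^i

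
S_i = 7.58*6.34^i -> [7.58, 48.06, 304.68, 1931.69, 12246.9]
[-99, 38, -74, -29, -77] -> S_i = Random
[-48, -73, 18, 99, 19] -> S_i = Random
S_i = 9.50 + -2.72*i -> [9.5, 6.78, 4.06, 1.34, -1.38]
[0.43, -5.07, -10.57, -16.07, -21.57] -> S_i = 0.43 + -5.50*i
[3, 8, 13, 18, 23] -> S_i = 3 + 5*i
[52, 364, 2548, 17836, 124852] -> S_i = 52*7^i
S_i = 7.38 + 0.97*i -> [7.38, 8.35, 9.32, 10.29, 11.26]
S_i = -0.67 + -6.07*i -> [-0.67, -6.74, -12.81, -18.88, -24.95]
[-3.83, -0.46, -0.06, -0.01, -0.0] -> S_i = -3.83*0.12^i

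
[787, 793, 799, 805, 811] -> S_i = 787 + 6*i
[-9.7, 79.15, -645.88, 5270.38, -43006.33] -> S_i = -9.70*(-8.16)^i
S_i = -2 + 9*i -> [-2, 7, 16, 25, 34]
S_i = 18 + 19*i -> [18, 37, 56, 75, 94]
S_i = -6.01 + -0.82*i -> [-6.01, -6.83, -7.65, -8.47, -9.29]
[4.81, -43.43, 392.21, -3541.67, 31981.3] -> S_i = 4.81*(-9.03)^i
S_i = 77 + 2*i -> [77, 79, 81, 83, 85]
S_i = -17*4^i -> [-17, -68, -272, -1088, -4352]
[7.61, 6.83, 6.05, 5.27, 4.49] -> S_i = 7.61 + -0.78*i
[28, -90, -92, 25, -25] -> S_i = Random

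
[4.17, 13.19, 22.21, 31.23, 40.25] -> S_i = 4.17 + 9.02*i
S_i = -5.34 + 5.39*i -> [-5.34, 0.05, 5.44, 10.83, 16.22]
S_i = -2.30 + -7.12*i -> [-2.3, -9.42, -16.54, -23.66, -30.78]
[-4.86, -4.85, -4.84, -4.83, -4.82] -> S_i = -4.86 + 0.01*i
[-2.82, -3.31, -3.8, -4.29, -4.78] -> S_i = -2.82 + -0.49*i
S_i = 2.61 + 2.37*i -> [2.61, 4.98, 7.35, 9.72, 12.09]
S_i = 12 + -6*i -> [12, 6, 0, -6, -12]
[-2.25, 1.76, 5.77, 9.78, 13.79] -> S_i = -2.25 + 4.01*i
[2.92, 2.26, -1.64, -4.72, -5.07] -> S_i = Random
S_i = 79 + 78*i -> [79, 157, 235, 313, 391]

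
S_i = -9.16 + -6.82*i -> [-9.16, -15.98, -22.8, -29.62, -36.44]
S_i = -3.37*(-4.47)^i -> [-3.37, 15.06, -67.34, 300.99, -1345.43]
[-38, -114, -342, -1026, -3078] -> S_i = -38*3^i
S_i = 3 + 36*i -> [3, 39, 75, 111, 147]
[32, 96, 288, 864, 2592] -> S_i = 32*3^i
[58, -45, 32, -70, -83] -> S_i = Random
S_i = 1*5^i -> [1, 5, 25, 125, 625]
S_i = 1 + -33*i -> [1, -32, -65, -98, -131]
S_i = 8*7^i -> [8, 56, 392, 2744, 19208]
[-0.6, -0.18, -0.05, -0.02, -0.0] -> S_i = -0.60*0.30^i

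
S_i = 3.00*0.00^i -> [3.0, 0.0, 0.0, 0.0, 0.0]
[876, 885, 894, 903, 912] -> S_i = 876 + 9*i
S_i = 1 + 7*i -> [1, 8, 15, 22, 29]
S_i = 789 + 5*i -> [789, 794, 799, 804, 809]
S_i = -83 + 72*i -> [-83, -11, 61, 133, 205]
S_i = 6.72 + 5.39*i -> [6.72, 12.11, 17.5, 22.89, 28.28]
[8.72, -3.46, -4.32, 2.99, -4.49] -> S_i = Random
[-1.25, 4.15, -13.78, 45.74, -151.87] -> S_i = -1.25*(-3.32)^i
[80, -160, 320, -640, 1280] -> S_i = 80*-2^i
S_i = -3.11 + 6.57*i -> [-3.11, 3.46, 10.03, 16.6, 23.17]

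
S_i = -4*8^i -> [-4, -32, -256, -2048, -16384]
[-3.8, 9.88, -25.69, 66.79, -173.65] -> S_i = -3.80*(-2.60)^i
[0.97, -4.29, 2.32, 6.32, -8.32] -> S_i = Random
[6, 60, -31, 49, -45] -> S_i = Random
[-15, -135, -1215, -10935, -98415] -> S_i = -15*9^i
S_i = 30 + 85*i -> [30, 115, 200, 285, 370]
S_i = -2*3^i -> [-2, -6, -18, -54, -162]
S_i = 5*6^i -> [5, 30, 180, 1080, 6480]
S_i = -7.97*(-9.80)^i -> [-7.97, 78.11, -765.44, 7501.3, -73512.74]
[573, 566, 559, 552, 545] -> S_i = 573 + -7*i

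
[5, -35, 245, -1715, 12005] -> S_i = 5*-7^i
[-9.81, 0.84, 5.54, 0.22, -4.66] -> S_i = Random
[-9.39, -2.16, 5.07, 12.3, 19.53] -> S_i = -9.39 + 7.23*i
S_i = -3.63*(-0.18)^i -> [-3.63, 0.65, -0.12, 0.02, -0.0]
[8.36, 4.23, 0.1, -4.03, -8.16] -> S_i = 8.36 + -4.13*i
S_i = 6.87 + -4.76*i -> [6.87, 2.11, -2.65, -7.41, -12.17]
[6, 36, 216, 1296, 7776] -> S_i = 6*6^i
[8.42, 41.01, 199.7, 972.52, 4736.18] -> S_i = 8.42*4.87^i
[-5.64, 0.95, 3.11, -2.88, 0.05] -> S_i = Random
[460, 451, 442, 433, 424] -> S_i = 460 + -9*i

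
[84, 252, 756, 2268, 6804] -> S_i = 84*3^i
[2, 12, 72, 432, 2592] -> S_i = 2*6^i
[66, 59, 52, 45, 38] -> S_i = 66 + -7*i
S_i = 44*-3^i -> [44, -132, 396, -1188, 3564]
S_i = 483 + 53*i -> [483, 536, 589, 642, 695]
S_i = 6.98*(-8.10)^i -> [6.98, -56.54, 457.96, -3709.46, 30046.61]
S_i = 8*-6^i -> [8, -48, 288, -1728, 10368]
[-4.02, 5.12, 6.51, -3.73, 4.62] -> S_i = Random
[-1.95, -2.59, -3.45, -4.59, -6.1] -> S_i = -1.95*1.33^i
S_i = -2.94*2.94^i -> [-2.94, -8.64, -25.41, -74.71, -219.65]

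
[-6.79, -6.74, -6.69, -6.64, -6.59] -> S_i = -6.79 + 0.05*i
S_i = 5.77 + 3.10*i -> [5.77, 8.87, 11.97, 15.07, 18.17]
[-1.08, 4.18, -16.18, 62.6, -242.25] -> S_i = -1.08*(-3.87)^i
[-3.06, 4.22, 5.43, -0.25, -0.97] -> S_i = Random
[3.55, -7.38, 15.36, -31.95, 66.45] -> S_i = 3.55*(-2.08)^i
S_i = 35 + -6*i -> [35, 29, 23, 17, 11]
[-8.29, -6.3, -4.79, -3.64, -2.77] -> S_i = -8.29*0.76^i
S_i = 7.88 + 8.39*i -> [7.88, 16.27, 24.66, 33.05, 41.44]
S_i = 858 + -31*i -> [858, 827, 796, 765, 734]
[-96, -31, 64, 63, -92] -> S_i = Random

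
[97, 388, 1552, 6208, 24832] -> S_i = 97*4^i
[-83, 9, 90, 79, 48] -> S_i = Random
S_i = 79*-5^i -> [79, -395, 1975, -9875, 49375]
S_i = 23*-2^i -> [23, -46, 92, -184, 368]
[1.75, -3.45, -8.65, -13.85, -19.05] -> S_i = 1.75 + -5.20*i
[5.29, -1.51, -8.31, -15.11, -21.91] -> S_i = 5.29 + -6.80*i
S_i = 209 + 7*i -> [209, 216, 223, 230, 237]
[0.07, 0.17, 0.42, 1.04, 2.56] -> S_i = 0.07*2.46^i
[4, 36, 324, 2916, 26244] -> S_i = 4*9^i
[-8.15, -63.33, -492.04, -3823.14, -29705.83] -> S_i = -8.15*7.77^i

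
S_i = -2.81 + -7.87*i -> [-2.81, -10.68, -18.55, -26.42, -34.29]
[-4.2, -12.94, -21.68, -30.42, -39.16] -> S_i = -4.20 + -8.74*i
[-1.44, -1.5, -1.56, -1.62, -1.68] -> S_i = -1.44*1.04^i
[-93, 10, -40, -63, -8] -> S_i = Random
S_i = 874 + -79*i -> [874, 795, 716, 637, 558]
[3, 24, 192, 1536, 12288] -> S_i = 3*8^i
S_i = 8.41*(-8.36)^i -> [8.41, -70.31, 587.77, -4913.77, 41079.12]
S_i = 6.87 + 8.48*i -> [6.87, 15.35, 23.83, 32.31, 40.79]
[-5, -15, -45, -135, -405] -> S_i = -5*3^i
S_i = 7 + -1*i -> [7, 6, 5, 4, 3]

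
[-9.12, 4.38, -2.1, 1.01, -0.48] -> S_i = -9.12*(-0.48)^i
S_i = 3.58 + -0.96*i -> [3.58, 2.62, 1.66, 0.7, -0.26]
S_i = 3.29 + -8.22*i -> [3.29, -4.93, -13.15, -21.37, -29.59]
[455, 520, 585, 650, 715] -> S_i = 455 + 65*i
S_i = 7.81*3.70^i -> [7.81, 28.9, 106.92, 395.6, 1463.72]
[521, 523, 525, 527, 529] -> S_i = 521 + 2*i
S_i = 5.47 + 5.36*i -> [5.47, 10.83, 16.19, 21.55, 26.91]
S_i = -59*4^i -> [-59, -236, -944, -3776, -15104]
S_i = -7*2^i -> [-7, -14, -28, -56, -112]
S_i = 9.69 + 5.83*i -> [9.69, 15.52, 21.35, 27.18, 33.01]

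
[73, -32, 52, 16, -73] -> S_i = Random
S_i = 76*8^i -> [76, 608, 4864, 38912, 311296]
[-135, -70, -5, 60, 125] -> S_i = -135 + 65*i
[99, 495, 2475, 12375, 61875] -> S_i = 99*5^i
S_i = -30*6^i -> [-30, -180, -1080, -6480, -38880]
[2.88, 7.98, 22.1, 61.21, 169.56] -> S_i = 2.88*2.77^i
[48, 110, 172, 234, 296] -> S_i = 48 + 62*i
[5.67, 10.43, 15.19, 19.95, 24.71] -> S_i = 5.67 + 4.76*i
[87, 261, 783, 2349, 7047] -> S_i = 87*3^i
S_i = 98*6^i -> [98, 588, 3528, 21168, 127008]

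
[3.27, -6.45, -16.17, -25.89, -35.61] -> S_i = 3.27 + -9.72*i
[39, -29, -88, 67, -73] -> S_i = Random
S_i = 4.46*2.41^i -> [4.46, 10.75, 25.9, 62.43, 150.45]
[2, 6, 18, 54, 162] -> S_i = 2*3^i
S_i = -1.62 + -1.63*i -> [-1.62, -3.25, -4.88, -6.51, -8.14]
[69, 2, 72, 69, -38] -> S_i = Random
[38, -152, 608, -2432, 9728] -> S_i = 38*-4^i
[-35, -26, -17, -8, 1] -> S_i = -35 + 9*i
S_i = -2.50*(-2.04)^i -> [-2.5, 5.1, -10.4, 21.22, -43.3]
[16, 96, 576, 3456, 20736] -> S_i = 16*6^i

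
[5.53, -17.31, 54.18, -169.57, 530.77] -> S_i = 5.53*(-3.13)^i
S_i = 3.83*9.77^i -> [3.83, 37.42, 365.58, 3571.76, 34896.11]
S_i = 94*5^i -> [94, 470, 2350, 11750, 58750]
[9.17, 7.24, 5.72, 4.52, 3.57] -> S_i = 9.17*0.79^i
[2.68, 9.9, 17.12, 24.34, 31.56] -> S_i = 2.68 + 7.22*i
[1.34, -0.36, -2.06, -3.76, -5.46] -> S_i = 1.34 + -1.70*i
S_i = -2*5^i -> [-2, -10, -50, -250, -1250]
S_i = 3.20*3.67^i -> [3.2, 11.74, 43.1, 158.18, 580.52]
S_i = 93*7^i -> [93, 651, 4557, 31899, 223293]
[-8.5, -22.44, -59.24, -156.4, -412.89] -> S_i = -8.50*2.64^i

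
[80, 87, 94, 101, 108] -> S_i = 80 + 7*i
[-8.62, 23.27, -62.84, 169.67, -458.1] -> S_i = -8.62*(-2.70)^i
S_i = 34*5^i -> [34, 170, 850, 4250, 21250]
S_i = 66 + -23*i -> [66, 43, 20, -3, -26]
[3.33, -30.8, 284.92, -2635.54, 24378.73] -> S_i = 3.33*(-9.25)^i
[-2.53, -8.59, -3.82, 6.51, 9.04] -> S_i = Random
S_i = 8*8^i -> [8, 64, 512, 4096, 32768]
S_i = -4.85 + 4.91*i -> [-4.85, 0.06, 4.97, 9.88, 14.79]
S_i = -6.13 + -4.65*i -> [-6.13, -10.78, -15.43, -20.08, -24.73]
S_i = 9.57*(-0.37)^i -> [9.57, -3.54, 1.31, -0.48, 0.18]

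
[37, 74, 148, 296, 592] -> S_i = 37*2^i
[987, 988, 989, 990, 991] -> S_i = 987 + 1*i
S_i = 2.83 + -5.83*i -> [2.83, -3.0, -8.83, -14.66, -20.49]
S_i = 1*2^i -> [1, 2, 4, 8, 16]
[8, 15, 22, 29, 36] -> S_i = 8 + 7*i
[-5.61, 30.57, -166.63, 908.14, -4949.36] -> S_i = -5.61*(-5.45)^i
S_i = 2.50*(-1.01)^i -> [2.5, -2.52, 2.55, -2.58, 2.6]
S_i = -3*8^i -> [-3, -24, -192, -1536, -12288]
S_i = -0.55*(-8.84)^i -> [-0.55, 4.86, -42.98, 379.94, -3358.7]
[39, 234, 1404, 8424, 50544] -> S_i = 39*6^i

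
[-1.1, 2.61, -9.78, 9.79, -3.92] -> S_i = Random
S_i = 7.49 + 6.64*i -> [7.49, 14.13, 20.77, 27.41, 34.05]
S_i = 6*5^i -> [6, 30, 150, 750, 3750]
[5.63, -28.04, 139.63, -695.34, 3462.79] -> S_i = 5.63*(-4.98)^i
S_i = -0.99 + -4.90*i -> [-0.99, -5.89, -10.79, -15.69, -20.59]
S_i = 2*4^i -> [2, 8, 32, 128, 512]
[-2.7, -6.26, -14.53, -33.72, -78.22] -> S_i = -2.70*2.32^i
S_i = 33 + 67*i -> [33, 100, 167, 234, 301]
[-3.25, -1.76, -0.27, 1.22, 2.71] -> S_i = -3.25 + 1.49*i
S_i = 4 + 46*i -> [4, 50, 96, 142, 188]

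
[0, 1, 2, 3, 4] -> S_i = 0 + 1*i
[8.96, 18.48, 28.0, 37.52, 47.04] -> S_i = 8.96 + 9.52*i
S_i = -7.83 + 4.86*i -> [-7.83, -2.97, 1.89, 6.75, 11.61]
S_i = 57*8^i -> [57, 456, 3648, 29184, 233472]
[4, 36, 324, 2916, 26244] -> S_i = 4*9^i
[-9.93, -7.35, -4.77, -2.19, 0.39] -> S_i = -9.93 + 2.58*i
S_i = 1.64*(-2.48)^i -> [1.64, -4.07, 10.09, -25.01, 62.04]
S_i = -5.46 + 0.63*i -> [-5.46, -4.83, -4.2, -3.57, -2.94]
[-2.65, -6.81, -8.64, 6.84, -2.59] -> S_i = Random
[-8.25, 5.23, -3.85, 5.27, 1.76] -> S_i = Random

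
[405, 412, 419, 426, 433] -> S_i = 405 + 7*i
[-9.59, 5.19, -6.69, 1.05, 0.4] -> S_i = Random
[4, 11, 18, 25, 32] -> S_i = 4 + 7*i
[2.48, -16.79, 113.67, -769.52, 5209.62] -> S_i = 2.48*(-6.77)^i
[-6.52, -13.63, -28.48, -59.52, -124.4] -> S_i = -6.52*2.09^i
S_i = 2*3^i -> [2, 6, 18, 54, 162]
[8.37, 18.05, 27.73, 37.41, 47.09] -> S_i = 8.37 + 9.68*i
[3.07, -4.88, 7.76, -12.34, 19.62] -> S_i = 3.07*(-1.59)^i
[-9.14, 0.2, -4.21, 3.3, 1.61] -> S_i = Random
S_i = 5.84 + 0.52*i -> [5.84, 6.36, 6.88, 7.4, 7.92]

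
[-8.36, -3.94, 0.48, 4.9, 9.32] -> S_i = -8.36 + 4.42*i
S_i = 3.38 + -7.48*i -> [3.38, -4.1, -11.58, -19.06, -26.54]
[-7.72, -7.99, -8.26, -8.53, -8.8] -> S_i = -7.72 + -0.27*i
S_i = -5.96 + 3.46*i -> [-5.96, -2.5, 0.96, 4.42, 7.88]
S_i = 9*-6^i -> [9, -54, 324, -1944, 11664]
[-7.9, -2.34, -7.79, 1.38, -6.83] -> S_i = Random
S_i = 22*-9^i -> [22, -198, 1782, -16038, 144342]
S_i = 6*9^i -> [6, 54, 486, 4374, 39366]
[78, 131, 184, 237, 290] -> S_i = 78 + 53*i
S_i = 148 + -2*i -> [148, 146, 144, 142, 140]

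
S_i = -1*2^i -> [-1, -2, -4, -8, -16]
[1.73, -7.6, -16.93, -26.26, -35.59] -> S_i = 1.73 + -9.33*i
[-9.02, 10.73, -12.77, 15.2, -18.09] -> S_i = -9.02*(-1.19)^i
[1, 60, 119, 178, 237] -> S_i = 1 + 59*i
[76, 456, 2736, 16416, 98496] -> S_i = 76*6^i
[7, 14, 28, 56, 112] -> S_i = 7*2^i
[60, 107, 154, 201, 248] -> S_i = 60 + 47*i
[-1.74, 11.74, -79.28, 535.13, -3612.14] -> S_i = -1.74*(-6.75)^i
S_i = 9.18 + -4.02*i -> [9.18, 5.16, 1.14, -2.88, -6.9]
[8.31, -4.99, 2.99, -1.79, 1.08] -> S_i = 8.31*(-0.60)^i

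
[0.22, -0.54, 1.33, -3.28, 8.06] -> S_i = 0.22*(-2.46)^i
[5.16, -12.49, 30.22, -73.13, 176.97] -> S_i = 5.16*(-2.42)^i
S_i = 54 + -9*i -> [54, 45, 36, 27, 18]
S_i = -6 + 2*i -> [-6, -4, -2, 0, 2]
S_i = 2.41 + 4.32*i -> [2.41, 6.73, 11.05, 15.37, 19.69]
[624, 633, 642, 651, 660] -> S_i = 624 + 9*i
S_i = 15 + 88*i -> [15, 103, 191, 279, 367]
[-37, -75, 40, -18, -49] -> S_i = Random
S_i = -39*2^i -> [-39, -78, -156, -312, -624]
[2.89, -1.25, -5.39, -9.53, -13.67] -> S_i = 2.89 + -4.14*i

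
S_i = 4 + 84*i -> [4, 88, 172, 256, 340]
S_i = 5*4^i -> [5, 20, 80, 320, 1280]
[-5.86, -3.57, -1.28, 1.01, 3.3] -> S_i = -5.86 + 2.29*i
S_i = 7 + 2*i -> [7, 9, 11, 13, 15]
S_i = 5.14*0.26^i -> [5.14, 1.34, 0.35, 0.09, 0.02]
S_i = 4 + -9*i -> [4, -5, -14, -23, -32]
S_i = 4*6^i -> [4, 24, 144, 864, 5184]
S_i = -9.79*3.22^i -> [-9.79, -31.52, -101.51, -326.85, -1052.46]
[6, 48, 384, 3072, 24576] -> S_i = 6*8^i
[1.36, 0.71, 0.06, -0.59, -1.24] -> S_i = 1.36 + -0.65*i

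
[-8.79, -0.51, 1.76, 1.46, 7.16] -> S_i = Random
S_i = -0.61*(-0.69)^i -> [-0.61, 0.42, -0.29, 0.2, -0.14]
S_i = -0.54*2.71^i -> [-0.54, -1.46, -3.97, -10.75, -29.13]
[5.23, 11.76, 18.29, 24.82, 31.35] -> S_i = 5.23 + 6.53*i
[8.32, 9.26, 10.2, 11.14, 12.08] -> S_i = 8.32 + 0.94*i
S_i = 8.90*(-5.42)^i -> [8.9, -48.24, 261.45, -1417.06, 7680.46]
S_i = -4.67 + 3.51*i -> [-4.67, -1.16, 2.35, 5.86, 9.37]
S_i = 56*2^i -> [56, 112, 224, 448, 896]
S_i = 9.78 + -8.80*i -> [9.78, 0.98, -7.82, -16.62, -25.42]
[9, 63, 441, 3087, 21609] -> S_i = 9*7^i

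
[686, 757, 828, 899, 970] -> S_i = 686 + 71*i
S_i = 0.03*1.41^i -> [0.03, 0.04, 0.06, 0.08, 0.12]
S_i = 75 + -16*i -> [75, 59, 43, 27, 11]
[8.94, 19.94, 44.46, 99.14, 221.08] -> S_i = 8.94*2.23^i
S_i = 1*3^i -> [1, 3, 9, 27, 81]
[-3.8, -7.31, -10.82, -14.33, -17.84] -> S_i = -3.80 + -3.51*i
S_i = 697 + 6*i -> [697, 703, 709, 715, 721]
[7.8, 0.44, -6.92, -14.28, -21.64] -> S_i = 7.80 + -7.36*i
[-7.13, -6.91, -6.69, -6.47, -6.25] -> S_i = -7.13 + 0.22*i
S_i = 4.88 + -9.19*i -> [4.88, -4.31, -13.5, -22.69, -31.88]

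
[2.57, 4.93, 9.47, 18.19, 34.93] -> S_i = 2.57*1.92^i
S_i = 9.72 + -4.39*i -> [9.72, 5.33, 0.94, -3.45, -7.84]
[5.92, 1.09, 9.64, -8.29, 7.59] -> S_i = Random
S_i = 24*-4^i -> [24, -96, 384, -1536, 6144]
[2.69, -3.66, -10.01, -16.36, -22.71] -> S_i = 2.69 + -6.35*i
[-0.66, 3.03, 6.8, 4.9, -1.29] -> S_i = Random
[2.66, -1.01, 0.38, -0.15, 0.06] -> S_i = 2.66*(-0.38)^i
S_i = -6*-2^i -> [-6, 12, -24, 48, -96]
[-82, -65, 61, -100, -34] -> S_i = Random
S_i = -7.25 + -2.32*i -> [-7.25, -9.57, -11.89, -14.21, -16.53]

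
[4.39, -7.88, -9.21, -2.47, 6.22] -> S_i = Random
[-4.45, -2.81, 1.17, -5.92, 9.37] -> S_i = Random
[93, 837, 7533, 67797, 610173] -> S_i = 93*9^i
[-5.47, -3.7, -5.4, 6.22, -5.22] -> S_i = Random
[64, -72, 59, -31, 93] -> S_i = Random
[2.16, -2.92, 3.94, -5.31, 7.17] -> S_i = 2.16*(-1.35)^i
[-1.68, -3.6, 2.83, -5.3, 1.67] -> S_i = Random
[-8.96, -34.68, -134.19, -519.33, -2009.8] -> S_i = -8.96*3.87^i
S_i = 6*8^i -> [6, 48, 384, 3072, 24576]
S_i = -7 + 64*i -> [-7, 57, 121, 185, 249]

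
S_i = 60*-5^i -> [60, -300, 1500, -7500, 37500]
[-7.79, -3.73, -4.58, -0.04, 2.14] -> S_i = Random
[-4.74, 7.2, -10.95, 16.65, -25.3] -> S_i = -4.74*(-1.52)^i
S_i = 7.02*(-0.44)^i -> [7.02, -3.09, 1.36, -0.6, 0.26]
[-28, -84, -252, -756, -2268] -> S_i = -28*3^i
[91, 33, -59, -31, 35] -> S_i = Random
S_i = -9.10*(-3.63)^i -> [-9.1, 33.03, -119.91, 435.27, -1580.04]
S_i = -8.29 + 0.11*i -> [-8.29, -8.18, -8.07, -7.96, -7.85]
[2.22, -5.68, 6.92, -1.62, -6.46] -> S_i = Random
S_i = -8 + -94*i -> [-8, -102, -196, -290, -384]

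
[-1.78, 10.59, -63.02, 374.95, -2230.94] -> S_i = -1.78*(-5.95)^i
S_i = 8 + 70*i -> [8, 78, 148, 218, 288]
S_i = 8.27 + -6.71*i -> [8.27, 1.56, -5.15, -11.86, -18.57]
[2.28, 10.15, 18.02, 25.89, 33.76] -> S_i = 2.28 + 7.87*i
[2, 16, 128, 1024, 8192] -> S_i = 2*8^i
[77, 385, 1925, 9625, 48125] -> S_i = 77*5^i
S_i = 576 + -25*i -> [576, 551, 526, 501, 476]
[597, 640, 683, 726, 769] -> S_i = 597 + 43*i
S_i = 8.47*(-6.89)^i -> [8.47, -58.36, 402.09, -2770.39, 19087.99]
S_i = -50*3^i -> [-50, -150, -450, -1350, -4050]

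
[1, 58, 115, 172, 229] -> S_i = 1 + 57*i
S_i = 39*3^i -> [39, 117, 351, 1053, 3159]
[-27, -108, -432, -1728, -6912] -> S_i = -27*4^i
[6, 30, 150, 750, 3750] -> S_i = 6*5^i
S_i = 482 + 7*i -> [482, 489, 496, 503, 510]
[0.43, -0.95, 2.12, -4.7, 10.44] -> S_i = 0.43*(-2.22)^i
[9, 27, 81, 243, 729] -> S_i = 9*3^i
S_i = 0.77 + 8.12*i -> [0.77, 8.89, 17.01, 25.13, 33.25]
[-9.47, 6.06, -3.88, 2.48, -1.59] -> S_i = -9.47*(-0.64)^i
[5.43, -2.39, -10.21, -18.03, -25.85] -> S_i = 5.43 + -7.82*i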